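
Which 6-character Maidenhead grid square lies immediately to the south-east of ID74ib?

ID74ja

Longitude subsquare i = 8; +1 → 9 = j.
Latitude subsquare b = 1; −1 → 0 = a.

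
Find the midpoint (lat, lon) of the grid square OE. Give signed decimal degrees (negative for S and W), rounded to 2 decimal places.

-45.00, 110.00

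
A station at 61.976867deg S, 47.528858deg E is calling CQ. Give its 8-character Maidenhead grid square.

LC38sa35

Offset from 180°W / 90°S: lon 227.52886°, lat 28.02313°.
Field: lon ⌊227.52886/20⌋ = 11 → L; lat ⌊28.02313/10⌋ = 2 → C.
Square: lon ⌊7.52886/2⌋ = 3; lat ⌊8.02313/1⌋ = 8.
Subsquare: lon ⌊1.52886/0.0833333⌋ = 18 → s; lat ⌊0.02313/0.0416667⌋ = 0 → a.
Extended square: lon ⌊0.02886/0.00833333⌋ = 3; lat ⌊0.02313/0.00416667⌋ = 5.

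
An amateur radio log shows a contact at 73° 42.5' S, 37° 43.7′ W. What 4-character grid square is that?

HB16

Shift to the Maidenhead origin (180°W, 90°S): lon 142.27, lat 16.29.
Field: 142.27/20 → 7 → H, 16.29/10 → 1 → B; chars HB.
Square: 2.27/2 → 1, 6.29/1 → 6; chars 16.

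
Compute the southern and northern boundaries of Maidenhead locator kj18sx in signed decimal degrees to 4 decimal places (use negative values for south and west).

8.9583, 9.0000

Field K=10, J=9: +10·20° lon, +9·10° lat → SW at lon 20°, lat 0°.
Square 1, 8: +1·2° lon, +8·1° lat → SW at lon 22°, lat 8°.
Subsquare s=18, x=23: +18·0.0833333° lon, +23·0.0416667° lat → SW at lon 23.5°, lat 8.95833°.
Cell spans 0.0833333° lon × 0.0416667° lat.
south 8.9583, north 9.0000.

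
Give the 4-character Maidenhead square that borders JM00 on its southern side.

Latitude square 0; −1 → -1, wraps to 9, carry into field.
Latitude field M = 12; −1 → 11 = L.
The longitude characters are unchanged.

JL09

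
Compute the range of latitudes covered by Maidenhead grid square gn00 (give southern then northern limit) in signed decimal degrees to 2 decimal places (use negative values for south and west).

40.00, 41.00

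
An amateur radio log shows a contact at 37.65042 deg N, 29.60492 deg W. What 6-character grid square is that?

Add 180° to longitude and 90° to latitude: 150.3951, 127.6504.
Field (20°×10°, letters A–R): lon ⌊150.3951/20⌋ = 7 → H; lat ⌊127.6504/10⌋ = 12 → M.
Square (2°×1°, digits 0–9): lon ⌊10.3951/2⌋ = 5; lat ⌊7.6504/1⌋ = 7.
Subsquare (5′×2.5′, letters a–x): lon ⌊0.3951/0.0833333⌋ = 4 → e; lat ⌊0.6504/0.0416667⌋ = 15 → p.

HM57ep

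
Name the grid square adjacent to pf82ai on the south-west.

Longitude subsquare a = 0; −1 → -1, wraps to 23 = x, carry into square.
Longitude square 8; −1 → 7.
Latitude subsquare i = 8; −1 → 7 = h.

PF72xh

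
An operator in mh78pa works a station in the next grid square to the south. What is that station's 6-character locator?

Latitude subsquare a = 0; −1 → -1, wraps to 23 = x, carry into square.
Latitude square 8; −1 → 7.
The longitude characters are unchanged.

MH77px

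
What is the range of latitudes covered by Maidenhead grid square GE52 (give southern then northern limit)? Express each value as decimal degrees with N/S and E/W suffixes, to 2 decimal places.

Field G=6, E=4: +6·20° lon, +4·10° lat → SW at lon -60°, lat -50°.
Square 5, 2: +5·2° lon, +2·1° lat → SW at lon -50°, lat -48°.
Cell spans 2° lon × 1° lat.
south 48.00° S, north 47.00° S.

48.00° S, 47.00° S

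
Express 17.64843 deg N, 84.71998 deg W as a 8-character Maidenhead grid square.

EK77pp35

Shift to the Maidenhead origin (180°W, 90°S): lon 95.28002, lat 107.64843.
Field (20°×10°, letters A–R): 95.28002/20 → 4 → E, 107.64843/10 → 10 → K; chars EK.
Square (2°×1°, digits 0–9): 15.28002/2 → 7, 7.64843/1 → 7; chars 77.
Subsquare (5′×2.5′, letters a–x): 1.28002/0.0833333 → 15 → p, 0.64843/0.0416667 → 15 → p; chars pp.
Extended square (30″×15″, digits 0–9): 0.03002/0.00833333 → 3, 0.02343/0.00416667 → 5; chars 35.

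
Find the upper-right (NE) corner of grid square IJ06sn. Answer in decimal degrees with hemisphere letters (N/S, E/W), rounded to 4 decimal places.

6.5833° N, 18.4167° W

Field I=8, J=9: +8·20° lon, +9·10° lat → SW at lon -20°, lat 0°.
Square 0, 6: +0·2° lon, +6·1° lat → SW at lon -20°, lat 6°.
Subsquare s=18, n=13: +18·0.0833333° lon, +13·0.0416667° lat → SW at lon -18.5°, lat 6.54167°.
Cell spans 0.0833333° lon × 0.0416667° lat. NE corner is SW corner plus one full cell.
latitude 6.5833° N, longitude 18.4167° W.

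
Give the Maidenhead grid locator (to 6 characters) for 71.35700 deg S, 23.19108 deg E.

KB18op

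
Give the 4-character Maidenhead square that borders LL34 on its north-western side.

Longitude square 3; −1 → 2.
Latitude square 4; +1 → 5.

LL25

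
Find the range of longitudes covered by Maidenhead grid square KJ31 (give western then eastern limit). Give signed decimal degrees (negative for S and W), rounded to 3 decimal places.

Field K=10, J=9: +10·20° lon, +9·10° lat → SW at lon 20°, lat 0°.
Square 3, 1: +3·2° lon, +1·1° lat → SW at lon 26°, lat 1°.
Cell spans 2° lon × 1° lat.
west 26.000, east 28.000.

26.000, 28.000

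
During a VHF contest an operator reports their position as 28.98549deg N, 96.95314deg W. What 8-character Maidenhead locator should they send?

Offset from 180°W / 90°S: lon 83.04686°, lat 118.98549°.
Field: 83.04686/20 → 4 → E, 118.98549/10 → 11 → L; chars EL.
Square: 3.04686/2 → 1, 8.98549/1 → 8; chars 18.
Subsquare: 1.04686/0.0833333 → 12 → m, 0.98549/0.0416667 → 23 → x; chars mx.
Extended square: 0.04686/0.00833333 → 5, 0.02716/0.00416667 → 6; chars 56.

EL18mx56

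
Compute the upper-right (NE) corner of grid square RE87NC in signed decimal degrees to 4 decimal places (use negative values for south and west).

-42.8750, 177.1667

Field R=17, E=4: +17·20° lon, +4·10° lat → SW at lon 160°, lat -50°.
Square 8, 7: +8·2° lon, +7·1° lat → SW at lon 176°, lat -43°.
Subsquare n=13, c=2: +13·0.0833333° lon, +2·0.0416667° lat → SW at lon 177.083°, lat -42.9167°.
Cell spans 0.0833333° lon × 0.0416667° lat. NE corner is SW corner plus one full cell.
latitude -42.8750, longitude 177.1667.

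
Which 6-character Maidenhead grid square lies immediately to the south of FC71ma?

Latitude subsquare a = 0; −1 → -1, wraps to 23 = x, carry into square.
Latitude square 1; −1 → 0.
The longitude characters are unchanged.

FC70mx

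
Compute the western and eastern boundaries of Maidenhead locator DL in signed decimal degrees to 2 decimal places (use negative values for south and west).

-120.00, -100.00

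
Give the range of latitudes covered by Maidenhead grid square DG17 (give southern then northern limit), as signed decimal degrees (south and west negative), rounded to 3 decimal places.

-23.000, -22.000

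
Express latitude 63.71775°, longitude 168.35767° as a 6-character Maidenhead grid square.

RP43er

Offset from 180°W / 90°S: lon 348.3577°, lat 153.7177°.
Field (20°×10°, letters A–R): lon ⌊348.3577/20⌋ = 17 → R; lat ⌊153.7177/10⌋ = 15 → P.
Square (2°×1°, digits 0–9): lon ⌊8.3577/2⌋ = 4; lat ⌊3.7177/1⌋ = 3.
Subsquare (5′×2.5′, letters a–x): lon ⌊0.3577/0.0833333⌋ = 4 → e; lat ⌊0.7177/0.0416667⌋ = 17 → r.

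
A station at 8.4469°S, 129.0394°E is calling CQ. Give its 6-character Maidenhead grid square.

Offset from 180°W / 90°S: lon 309.0394°, lat 81.5531°.
Field: lon ⌊309.0394/20⌋ = 15 → P; lat ⌊81.5531/10⌋ = 8 → I.
Square: lon ⌊9.0394/2⌋ = 4; lat ⌊1.5531/1⌋ = 1.
Subsquare: lon ⌊1.0394/0.0833333⌋ = 12 → m; lat ⌊0.5531/0.0416667⌋ = 13 → n.

PI41mn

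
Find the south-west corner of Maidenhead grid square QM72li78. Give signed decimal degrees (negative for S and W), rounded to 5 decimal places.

32.36667, 154.97500

Field Q=16, M=12: +16·20° lon, +12·10° lat → SW at lon 140°, lat 30°.
Square 7, 2: +7·2° lon, +2·1° lat → SW at lon 154°, lat 32°.
Subsquare l=11, i=8: +11·0.0833333° lon, +8·0.0416667° lat → SW at lon 154.917°, lat 32.3333°.
Extended square 7, 8: +7·0.00833333° lon, +8·0.00416667° lat → SW at lon 154.975°, lat 32.3667°.
latitude 32.36667, longitude 154.97500.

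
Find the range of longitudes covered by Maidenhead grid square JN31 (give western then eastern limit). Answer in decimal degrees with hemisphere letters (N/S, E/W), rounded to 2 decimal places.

Field J=9, N=13: +9·20° lon, +13·10° lat → SW at lon 0°, lat 40°.
Square 3, 1: +3·2° lon, +1·1° lat → SW at lon 6°, lat 41°.
Cell spans 2° lon × 1° lat.
west 6.00° E, east 8.00° E.

6.00° E, 8.00° E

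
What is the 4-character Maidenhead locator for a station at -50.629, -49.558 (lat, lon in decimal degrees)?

GD59

Offset from 180°W / 90°S: lon 130.44°, lat 39.37°.
Field (20°×10°, letters A–R): 130.44/20 → 6 → G, 39.37/10 → 3 → D; chars GD.
Square (2°×1°, digits 0–9): 10.44/2 → 5, 9.37/1 → 9; chars 59.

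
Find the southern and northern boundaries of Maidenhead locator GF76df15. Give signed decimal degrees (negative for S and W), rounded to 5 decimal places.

-33.77083, -33.76667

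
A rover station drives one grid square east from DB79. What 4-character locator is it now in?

DB89

Longitude square 7; +1 → 8.
The latitude characters are unchanged.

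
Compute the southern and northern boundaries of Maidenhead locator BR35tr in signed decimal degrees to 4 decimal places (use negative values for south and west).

85.7083, 85.7500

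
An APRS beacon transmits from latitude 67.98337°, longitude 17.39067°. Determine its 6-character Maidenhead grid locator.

Shift to the Maidenhead origin (180°W, 90°S): lon 197.3907, lat 157.9834.
Field (20°×10°, letters A–R): lon ⌊197.3907/20⌋ = 9 → J; lat ⌊157.9834/10⌋ = 15 → P.
Square (2°×1°, digits 0–9): lon ⌊17.3907/2⌋ = 8; lat ⌊7.9834/1⌋ = 7.
Subsquare (5′×2.5′, letters a–x): lon ⌊1.3907/0.0833333⌋ = 16 → q; lat ⌊0.9834/0.0416667⌋ = 23 → x.

JP87qx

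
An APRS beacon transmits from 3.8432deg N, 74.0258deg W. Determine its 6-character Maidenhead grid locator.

Add 180° to longitude and 90° to latitude: 105.9742, 93.8432.
Field (20°×10°, letters A–R): lon ⌊105.9742/20⌋ = 5 → F; lat ⌊93.8432/10⌋ = 9 → J.
Square (2°×1°, digits 0–9): lon ⌊5.9742/2⌋ = 2; lat ⌊3.8432/1⌋ = 3.
Subsquare (5′×2.5′, letters a–x): lon ⌊1.9742/0.0833333⌋ = 23 → x; lat ⌊0.8432/0.0416667⌋ = 20 → u.

FJ23xu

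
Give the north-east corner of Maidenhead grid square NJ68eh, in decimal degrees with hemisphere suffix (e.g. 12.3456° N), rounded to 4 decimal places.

8.3333° N, 92.4167° E

Field N=13, J=9: +13·20° lon, +9·10° lat → SW at lon 80°, lat 0°.
Square 6, 8: +6·2° lon, +8·1° lat → SW at lon 92°, lat 8°.
Subsquare e=4, h=7: +4·0.0833333° lon, +7·0.0416667° lat → SW at lon 92.3333°, lat 8.29167°.
Cell spans 0.0833333° lon × 0.0416667° lat. NE corner is SW corner plus one full cell.
latitude 8.3333° N, longitude 92.4167° E.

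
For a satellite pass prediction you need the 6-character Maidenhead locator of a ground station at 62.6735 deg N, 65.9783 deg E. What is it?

Offset from 180°W / 90°S: lon 245.9783°, lat 152.6735°.
Field: lon ⌊245.9783/20⌋ = 12 → M; lat ⌊152.6735/10⌋ = 15 → P.
Square: lon ⌊5.9783/2⌋ = 2; lat ⌊2.6735/1⌋ = 2.
Subsquare: lon ⌊1.9783/0.0833333⌋ = 23 → x; lat ⌊0.6735/0.0416667⌋ = 16 → q.

MP22xq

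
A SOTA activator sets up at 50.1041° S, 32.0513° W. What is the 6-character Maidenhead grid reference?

HD39xv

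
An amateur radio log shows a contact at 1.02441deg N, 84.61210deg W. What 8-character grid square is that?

Shift to the Maidenhead origin (180°W, 90°S): lon 95.38790, lat 91.02441.
Field: 95.38790/20 → 4 → E, 91.02441/10 → 9 → J; chars EJ.
Square: 15.38790/2 → 7, 1.02441/1 → 1; chars 71.
Subsquare: 1.38790/0.0833333 → 16 → q, 0.02441/0.0416667 → 0 → a; chars qa.
Extended square: 0.05457/0.00833333 → 6, 0.02441/0.00416667 → 5; chars 65.

EJ71qa65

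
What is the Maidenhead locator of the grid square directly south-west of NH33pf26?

NH33pf15

Longitude extended square 2; −1 → 1.
Latitude extended square 6; −1 → 5.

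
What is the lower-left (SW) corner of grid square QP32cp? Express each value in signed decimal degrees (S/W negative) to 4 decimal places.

62.6250, 146.1667

Field Q=16, P=15: +16·20° lon, +15·10° lat → SW at lon 140°, lat 60°.
Square 3, 2: +3·2° lon, +2·1° lat → SW at lon 146°, lat 62°.
Subsquare c=2, p=15: +2·0.0833333° lon, +15·0.0416667° lat → SW at lon 146.167°, lat 62.625°.
latitude 62.6250, longitude 146.1667.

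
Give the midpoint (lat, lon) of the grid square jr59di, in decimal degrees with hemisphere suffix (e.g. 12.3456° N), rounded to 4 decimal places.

89.3542° N, 10.2917° E

Field J=9, R=17: +9·20° lon, +17·10° lat → SW at lon 0°, lat 80°.
Square 5, 9: +5·2° lon, +9·1° lat → SW at lon 10°, lat 89°.
Subsquare d=3, i=8: +3·0.0833333° lon, +8·0.0416667° lat → SW at lon 10.25°, lat 89.3333°.
Cell spans 0.0833333° lon × 0.0416667° lat. Centre is SW corner plus half of each.
latitude 89.3542° N, longitude 10.2917° E.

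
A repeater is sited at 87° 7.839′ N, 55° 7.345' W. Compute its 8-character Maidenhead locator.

GR27kd51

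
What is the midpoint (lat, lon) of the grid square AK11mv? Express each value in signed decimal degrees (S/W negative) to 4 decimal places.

11.8958, -176.9583

Field A=0, K=10: +0·20° lon, +10·10° lat → SW at lon -180°, lat 10°.
Square 1, 1: +1·2° lon, +1·1° lat → SW at lon -178°, lat 11°.
Subsquare m=12, v=21: +12·0.0833333° lon, +21·0.0416667° lat → SW at lon -177°, lat 11.875°.
Cell spans 0.0833333° lon × 0.0416667° lat. Centre is SW corner plus half of each.
latitude 11.8958, longitude -176.9583.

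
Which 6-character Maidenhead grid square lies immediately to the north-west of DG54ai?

DG44xj

Longitude subsquare a = 0; −1 → -1, wraps to 23 = x, carry into square.
Longitude square 5; −1 → 4.
Latitude subsquare i = 8; +1 → 9 = j.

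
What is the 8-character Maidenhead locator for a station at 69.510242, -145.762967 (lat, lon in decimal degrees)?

Offset from 180°W / 90°S: lon 34.23703°, lat 159.51024°.
Field: lon ⌊34.23703/20⌋ = 1 → B; lat ⌊159.51024/10⌋ = 15 → P.
Square: lon ⌊14.23703/2⌋ = 7; lat ⌊9.51024/1⌋ = 9.
Subsquare: lon ⌊0.23703/0.0833333⌋ = 2 → c; lat ⌊0.51024/0.0416667⌋ = 12 → m.
Extended square: lon ⌊0.07037/0.00833333⌋ = 8; lat ⌊0.01024/0.00416667⌋ = 2.

BP79cm82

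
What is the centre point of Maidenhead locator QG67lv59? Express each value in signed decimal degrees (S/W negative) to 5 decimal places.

-22.08542, 152.96250

Field Q=16, G=6: +16·20° lon, +6·10° lat → SW at lon 140°, lat -30°.
Square 6, 7: +6·2° lon, +7·1° lat → SW at lon 152°, lat -23°.
Subsquare l=11, v=21: +11·0.0833333° lon, +21·0.0416667° lat → SW at lon 152.917°, lat -22.125°.
Extended square 5, 9: +5·0.00833333° lon, +9·0.00416667° lat → SW at lon 152.958°, lat -22.0875°.
Cell spans 0.00833333° lon × 0.00416667° lat. Centre is SW corner plus half of each.
latitude -22.08542, longitude 152.96250.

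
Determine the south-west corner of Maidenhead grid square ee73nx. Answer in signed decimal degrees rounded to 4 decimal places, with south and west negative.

-46.0417, -84.9167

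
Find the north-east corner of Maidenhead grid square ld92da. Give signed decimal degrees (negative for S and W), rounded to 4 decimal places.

Field L=11, D=3: +11·20° lon, +3·10° lat → SW at lon 40°, lat -60°.
Square 9, 2: +9·2° lon, +2·1° lat → SW at lon 58°, lat -58°.
Subsquare d=3, a=0: +3·0.0833333° lon, +0·0.0416667° lat → SW at lon 58.25°, lat -58°.
Cell spans 0.0833333° lon × 0.0416667° lat. NE corner is SW corner plus one full cell.
latitude -57.9583, longitude 58.3333.

-57.9583, 58.3333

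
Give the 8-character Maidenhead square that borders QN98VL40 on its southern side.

Latitude extended square 0; −1 → -1, wraps to 9, carry into subsquare.
Latitude subsquare l = 11; −1 → 10 = k.
The longitude characters are unchanged.

QN98vk49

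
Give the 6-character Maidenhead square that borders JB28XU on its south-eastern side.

Longitude subsquare x = 23; +1 → 24, wraps to 0 = a, carry into square.
Longitude square 2; +1 → 3.
Latitude subsquare u = 20; −1 → 19 = t.

JB38at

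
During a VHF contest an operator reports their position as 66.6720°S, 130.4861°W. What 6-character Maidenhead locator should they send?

Add 180° to longitude and 90° to latitude: 49.5139, 23.3280.
Field: 49.5139/20 → 2 → C, 23.3280/10 → 2 → C; chars CC.
Square: 9.5139/2 → 4, 3.3280/1 → 3; chars 43.
Subsquare: 1.5139/0.0833333 → 18 → s, 0.3280/0.0416667 → 7 → h; chars sh.

CC43sh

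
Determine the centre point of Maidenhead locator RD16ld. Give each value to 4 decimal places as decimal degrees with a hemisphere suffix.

Field R=17, D=3: +17·20° lon, +3·10° lat → SW at lon 160°, lat -60°.
Square 1, 6: +1·2° lon, +6·1° lat → SW at lon 162°, lat -54°.
Subsquare l=11, d=3: +11·0.0833333° lon, +3·0.0416667° lat → SW at lon 162.917°, lat -53.875°.
Cell spans 0.0833333° lon × 0.0416667° lat. Centre is SW corner plus half of each.
latitude 53.8542° S, longitude 162.9583° E.

53.8542° S, 162.9583° E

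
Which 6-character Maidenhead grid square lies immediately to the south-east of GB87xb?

Longitude subsquare x = 23; +1 → 24, wraps to 0 = a, carry into square.
Longitude square 8; +1 → 9.
Latitude subsquare b = 1; −1 → 0 = a.

GB97aa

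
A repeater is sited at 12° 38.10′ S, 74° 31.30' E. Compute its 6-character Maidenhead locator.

MH77gi

Add 180° to longitude and 90° to latitude: 254.5217, 77.3650.
Field: lon ⌊254.5217/20⌋ = 12 → M; lat ⌊77.3650/10⌋ = 7 → H.
Square: lon ⌊14.5217/2⌋ = 7; lat ⌊7.3650/1⌋ = 7.
Subsquare: lon ⌊0.5217/0.0833333⌋ = 6 → g; lat ⌊0.3650/0.0416667⌋ = 8 → i.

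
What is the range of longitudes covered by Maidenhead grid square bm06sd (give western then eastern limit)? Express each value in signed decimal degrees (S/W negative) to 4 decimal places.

Field B=1, M=12: +1·20° lon, +12·10° lat → SW at lon -160°, lat 30°.
Square 0, 6: +0·2° lon, +6·1° lat → SW at lon -160°, lat 36°.
Subsquare s=18, d=3: +18·0.0833333° lon, +3·0.0416667° lat → SW at lon -158.5°, lat 36.125°.
Cell spans 0.0833333° lon × 0.0416667° lat.
west -158.5000, east -158.4167.

-158.5000, -158.4167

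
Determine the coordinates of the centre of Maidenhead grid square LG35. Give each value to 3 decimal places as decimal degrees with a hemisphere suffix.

Field L=11, G=6: +11·20° lon, +6·10° lat → SW at lon 40°, lat -30°.
Square 3, 5: +3·2° lon, +5·1° lat → SW at lon 46°, lat -25°.
Cell spans 2° lon × 1° lat. Centre is SW corner plus half of each.
latitude 24.500° S, longitude 47.000° E.

24.500° S, 47.000° E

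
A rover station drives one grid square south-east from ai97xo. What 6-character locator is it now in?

BI07an

Longitude subsquare x = 23; +1 → 24, wraps to 0 = a, carry into square.
Longitude square 9; +1 → 10, wraps to 0, carry into field.
Longitude field A = 0; +1 → 1 = B.
Latitude subsquare o = 14; −1 → 13 = n.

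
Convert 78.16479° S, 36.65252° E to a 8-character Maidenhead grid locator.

Add 180° to longitude and 90° to latitude: 216.65252, 11.83521.
Field: lon ⌊216.65252/20⌋ = 10 → K; lat ⌊11.83521/10⌋ = 1 → B.
Square: lon ⌊16.65252/2⌋ = 8; lat ⌊1.83521/1⌋ = 1.
Subsquare: lon ⌊0.65252/0.0833333⌋ = 7 → h; lat ⌊0.83521/0.0416667⌋ = 20 → u.
Extended square: lon ⌊0.06919/0.00833333⌋ = 8; lat ⌊0.00188/0.00416667⌋ = 0.

KB81hu80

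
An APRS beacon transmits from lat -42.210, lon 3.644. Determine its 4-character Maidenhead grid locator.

Add 180° to longitude and 90° to latitude: 183.64, 47.79.
Field: 183.64/20 → 9 → J, 47.79/10 → 4 → E; chars JE.
Square: 3.64/2 → 1, 7.79/1 → 7; chars 17.

JE17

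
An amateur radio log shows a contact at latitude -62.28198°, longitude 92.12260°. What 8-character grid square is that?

NC67br42

Offset from 180°W / 90°S: lon 272.12260°, lat 27.71802°.
Field: 272.12260/20 → 13 → N, 27.71802/10 → 2 → C; chars NC.
Square: 12.12260/2 → 6, 7.71802/1 → 7; chars 67.
Subsquare: 0.12260/0.0833333 → 1 → b, 0.71802/0.0416667 → 17 → r; chars br.
Extended square: 0.03927/0.00833333 → 4, 0.00969/0.00416667 → 2; chars 42.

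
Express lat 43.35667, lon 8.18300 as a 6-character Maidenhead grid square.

Offset from 180°W / 90°S: lon 188.1830°, lat 133.3567°.
Field: lon ⌊188.1830/20⌋ = 9 → J; lat ⌊133.3567/10⌋ = 13 → N.
Square: lon ⌊8.1830/2⌋ = 4; lat ⌊3.3567/1⌋ = 3.
Subsquare: lon ⌊0.1830/0.0833333⌋ = 2 → c; lat ⌊0.3567/0.0416667⌋ = 8 → i.

JN43ci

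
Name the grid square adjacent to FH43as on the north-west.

Longitude subsquare a = 0; −1 → -1, wraps to 23 = x, carry into square.
Longitude square 4; −1 → 3.
Latitude subsquare s = 18; +1 → 19 = t.

FH33xt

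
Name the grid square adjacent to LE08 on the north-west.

KE99

Longitude square 0; −1 → -1, wraps to 9, carry into field.
Longitude field L = 11; −1 → 10 = K.
Latitude square 8; +1 → 9.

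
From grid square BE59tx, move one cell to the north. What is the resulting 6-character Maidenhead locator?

BF50ta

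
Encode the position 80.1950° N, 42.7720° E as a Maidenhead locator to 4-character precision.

LR10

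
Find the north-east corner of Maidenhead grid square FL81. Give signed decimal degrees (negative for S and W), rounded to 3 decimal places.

22.000, -62.000

Field F=5, L=11: +5·20° lon, +11·10° lat → SW at lon -80°, lat 20°.
Square 8, 1: +8·2° lon, +1·1° lat → SW at lon -64°, lat 21°.
Cell spans 2° lon × 1° lat. NE corner is SW corner plus one full cell.
latitude 22.000, longitude -62.000.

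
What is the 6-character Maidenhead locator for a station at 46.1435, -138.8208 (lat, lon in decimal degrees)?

Add 180° to longitude and 90° to latitude: 41.1792, 136.1435.
Field (20°×10°, letters A–R): 41.1792/20 → 2 → C, 136.1435/10 → 13 → N; chars CN.
Square (2°×1°, digits 0–9): 1.1792/2 → 0, 6.1435/1 → 6; chars 06.
Subsquare (5′×2.5′, letters a–x): 1.1792/0.0833333 → 14 → o, 0.1435/0.0416667 → 3 → d; chars od.

CN06od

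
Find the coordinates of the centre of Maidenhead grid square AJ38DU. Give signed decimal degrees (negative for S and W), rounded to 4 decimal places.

8.8542, -173.7083

Field A=0, J=9: +0·20° lon, +9·10° lat → SW at lon -180°, lat 0°.
Square 3, 8: +3·2° lon, +8·1° lat → SW at lon -174°, lat 8°.
Subsquare d=3, u=20: +3·0.0833333° lon, +20·0.0416667° lat → SW at lon -173.75°, lat 8.83333°.
Cell spans 0.0833333° lon × 0.0416667° lat. Centre is SW corner plus half of each.
latitude 8.8542, longitude -173.7083.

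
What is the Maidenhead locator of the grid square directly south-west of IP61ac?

Longitude subsquare a = 0; −1 → -1, wraps to 23 = x, carry into square.
Longitude square 6; −1 → 5.
Latitude subsquare c = 2; −1 → 1 = b.

IP51xb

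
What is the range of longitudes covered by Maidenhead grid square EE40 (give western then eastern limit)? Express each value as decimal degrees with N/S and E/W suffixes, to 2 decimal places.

92.00° W, 90.00° W

Field E=4, E=4: +4·20° lon, +4·10° lat → SW at lon -100°, lat -50°.
Square 4, 0: +4·2° lon, +0·1° lat → SW at lon -92°, lat -50°.
Cell spans 2° lon × 1° lat.
west 92.00° W, east 90.00° W.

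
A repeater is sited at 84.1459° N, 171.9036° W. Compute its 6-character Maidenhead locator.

AR44bd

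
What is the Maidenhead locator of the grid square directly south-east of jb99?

KB08

Longitude square 9; +1 → 10, wraps to 0, carry into field.
Longitude field J = 9; +1 → 10 = K.
Latitude square 9; −1 → 8.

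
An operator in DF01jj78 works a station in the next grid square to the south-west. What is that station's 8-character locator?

Longitude extended square 7; −1 → 6.
Latitude extended square 8; −1 → 7.

DF01jj67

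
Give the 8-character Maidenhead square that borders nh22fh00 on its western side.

Longitude extended square 0; −1 → -1, wraps to 9, carry into subsquare.
Longitude subsquare f = 5; −1 → 4 = e.
The latitude characters are unchanged.

NH22eh90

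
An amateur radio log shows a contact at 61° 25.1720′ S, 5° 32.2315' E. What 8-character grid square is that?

Offset from 180°W / 90°S: lon 185.53719°, lat 28.58047°.
Field: lon ⌊185.53719/20⌋ = 9 → J; lat ⌊28.58047/10⌋ = 2 → C.
Square: lon ⌊5.53719/2⌋ = 2; lat ⌊8.58047/1⌋ = 8.
Subsquare: lon ⌊1.53719/0.0833333⌋ = 18 → s; lat ⌊0.58047/0.0416667⌋ = 13 → n.
Extended square: lon ⌊0.03719/0.00833333⌋ = 4; lat ⌊0.03880/0.00416667⌋ = 9.

JC28sn49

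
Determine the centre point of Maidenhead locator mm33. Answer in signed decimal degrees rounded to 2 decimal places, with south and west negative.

Field M=12, M=12: +12·20° lon, +12·10° lat → SW at lon 60°, lat 30°.
Square 3, 3: +3·2° lon, +3·1° lat → SW at lon 66°, lat 33°.
Cell spans 2° lon × 1° lat. Centre is SW corner plus half of each.
latitude 33.50, longitude 67.00.

33.50, 67.00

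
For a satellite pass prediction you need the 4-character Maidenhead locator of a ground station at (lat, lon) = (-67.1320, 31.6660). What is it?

Offset from 180°W / 90°S: lon 211.67°, lat 22.87°.
Field: lon ⌊211.67/20⌋ = 10 → K; lat ⌊22.87/10⌋ = 2 → C.
Square: lon ⌊11.67/2⌋ = 5; lat ⌊2.87/1⌋ = 2.

KC52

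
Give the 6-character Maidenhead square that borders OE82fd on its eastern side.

Longitude subsquare f = 5; +1 → 6 = g.
The latitude characters are unchanged.

OE82gd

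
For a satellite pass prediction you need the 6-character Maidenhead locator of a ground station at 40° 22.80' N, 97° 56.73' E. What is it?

NN80xj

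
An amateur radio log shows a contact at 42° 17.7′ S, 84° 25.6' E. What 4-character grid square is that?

NE27

Shift to the Maidenhead origin (180°W, 90°S): lon 264.43, lat 47.70.
Field: 264.43/20 → 13 → N, 47.70/10 → 4 → E; chars NE.
Square: 4.43/2 → 2, 7.70/1 → 7; chars 27.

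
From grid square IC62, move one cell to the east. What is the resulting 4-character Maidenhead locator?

IC72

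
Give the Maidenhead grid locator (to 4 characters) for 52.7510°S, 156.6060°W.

BD17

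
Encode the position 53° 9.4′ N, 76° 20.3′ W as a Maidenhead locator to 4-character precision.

Offset from 180°W / 90°S: lon 103.66°, lat 143.16°.
Field (20°×10°, letters A–R): 103.66/20 → 5 → F, 143.16/10 → 14 → O; chars FO.
Square (2°×1°, digits 0–9): 3.66/2 → 1, 3.16/1 → 3; chars 13.

FO13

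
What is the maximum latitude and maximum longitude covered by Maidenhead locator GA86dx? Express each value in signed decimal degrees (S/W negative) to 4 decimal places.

Field G=6, A=0: +6·20° lon, +0·10° lat → SW at lon -60°, lat -90°.
Square 8, 6: +8·2° lon, +6·1° lat → SW at lon -44°, lat -84°.
Subsquare d=3, x=23: +3·0.0833333° lon, +23·0.0416667° lat → SW at lon -43.75°, lat -83.0417°.
Cell spans 0.0833333° lon × 0.0416667° lat. NE corner is SW corner plus one full cell.
latitude -83.0000, longitude -43.6667.

-83.0000, -43.6667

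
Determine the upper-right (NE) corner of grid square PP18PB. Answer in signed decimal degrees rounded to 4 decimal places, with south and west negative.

Field P=15, P=15: +15·20° lon, +15·10° lat → SW at lon 120°, lat 60°.
Square 1, 8: +1·2° lon, +8·1° lat → SW at lon 122°, lat 68°.
Subsquare p=15, b=1: +15·0.0833333° lon, +1·0.0416667° lat → SW at lon 123.25°, lat 68.0417°.
Cell spans 0.0833333° lon × 0.0416667° lat. NE corner is SW corner plus one full cell.
latitude 68.0833, longitude 123.3333.

68.0833, 123.3333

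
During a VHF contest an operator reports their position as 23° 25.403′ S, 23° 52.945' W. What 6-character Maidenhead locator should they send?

HG86bn

Shift to the Maidenhead origin (180°W, 90°S): lon 156.1176, lat 66.5766.
Field: 156.1176/20 → 7 → H, 66.5766/10 → 6 → G; chars HG.
Square: 16.1176/2 → 8, 6.5766/1 → 6; chars 86.
Subsquare: 0.1176/0.0833333 → 1 → b, 0.5766/0.0416667 → 13 → n; chars bn.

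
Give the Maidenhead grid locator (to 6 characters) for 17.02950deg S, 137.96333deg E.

Offset from 180°W / 90°S: lon 317.9633°, lat 72.9705°.
Field: 317.9633/20 → 15 → P, 72.9705/10 → 7 → H; chars PH.
Square: 17.9633/2 → 8, 2.9705/1 → 2; chars 82.
Subsquare: 1.9633/0.0833333 → 23 → x, 0.9705/0.0416667 → 23 → x; chars xx.

PH82xx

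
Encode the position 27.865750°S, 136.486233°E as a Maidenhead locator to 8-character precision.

Add 180° to longitude and 90° to latitude: 316.48623, 62.13425.
Field: lon ⌊316.48623/20⌋ = 15 → P; lat ⌊62.13425/10⌋ = 6 → G.
Square: lon ⌊16.48623/2⌋ = 8; lat ⌊2.13425/1⌋ = 2.
Subsquare: lon ⌊0.48623/0.0833333⌋ = 5 → f; lat ⌊0.13425/0.0416667⌋ = 3 → d.
Extended square: lon ⌊0.06957/0.00833333⌋ = 8; lat ⌊0.00925/0.00416667⌋ = 2.

PG82fd82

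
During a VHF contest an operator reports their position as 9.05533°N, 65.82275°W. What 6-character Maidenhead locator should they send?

Offset from 180°W / 90°S: lon 114.1773°, lat 99.0553°.
Field: lon ⌊114.1773/20⌋ = 5 → F; lat ⌊99.0553/10⌋ = 9 → J.
Square: lon ⌊14.1773/2⌋ = 7; lat ⌊9.0553/1⌋ = 9.
Subsquare: lon ⌊0.1773/0.0833333⌋ = 2 → c; lat ⌊0.0553/0.0416667⌋ = 1 → b.

FJ79cb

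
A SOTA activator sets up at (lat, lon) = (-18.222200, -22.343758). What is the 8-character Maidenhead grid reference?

HH81ts86

Shift to the Maidenhead origin (180°W, 90°S): lon 157.65624, lat 71.77780.
Field: 157.65624/20 → 7 → H, 71.77780/10 → 7 → H; chars HH.
Square: 17.65624/2 → 8, 1.77780/1 → 1; chars 81.
Subsquare: 1.65624/0.0833333 → 19 → t, 0.77780/0.0416667 → 18 → s; chars ts.
Extended square: 0.07291/0.00833333 → 8, 0.02780/0.00416667 → 6; chars 86.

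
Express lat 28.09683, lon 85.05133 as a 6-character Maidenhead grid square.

Shift to the Maidenhead origin (180°W, 90°S): lon 265.0513, lat 118.0968.
Field: lon ⌊265.0513/20⌋ = 13 → N; lat ⌊118.0968/10⌋ = 11 → L.
Square: lon ⌊5.0513/2⌋ = 2; lat ⌊8.0968/1⌋ = 8.
Subsquare: lon ⌊1.0513/0.0833333⌋ = 12 → m; lat ⌊0.0968/0.0416667⌋ = 2 → c.

NL28mc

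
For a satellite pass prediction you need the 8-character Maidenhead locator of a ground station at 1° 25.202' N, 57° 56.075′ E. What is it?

LJ81xk20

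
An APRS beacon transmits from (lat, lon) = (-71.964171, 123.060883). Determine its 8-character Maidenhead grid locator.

Shift to the Maidenhead origin (180°W, 90°S): lon 303.06088, lat 18.03583.
Field: lon ⌊303.06088/20⌋ = 15 → P; lat ⌊18.03583/10⌋ = 1 → B.
Square: lon ⌊3.06088/2⌋ = 1; lat ⌊8.03583/1⌋ = 8.
Subsquare: lon ⌊1.06088/0.0833333⌋ = 12 → m; lat ⌊0.03583/0.0416667⌋ = 0 → a.
Extended square: lon ⌊0.06088/0.00833333⌋ = 7; lat ⌊0.03583/0.00416667⌋ = 8.

PB18ma78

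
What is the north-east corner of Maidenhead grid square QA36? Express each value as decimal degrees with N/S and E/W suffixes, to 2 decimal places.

83.00° S, 148.00° E

Field Q=16, A=0: +16·20° lon, +0·10° lat → SW at lon 140°, lat -90°.
Square 3, 6: +3·2° lon, +6·1° lat → SW at lon 146°, lat -84°.
Cell spans 2° lon × 1° lat. NE corner is SW corner plus one full cell.
latitude 83.00° S, longitude 148.00° E.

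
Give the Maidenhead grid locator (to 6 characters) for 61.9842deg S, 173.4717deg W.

Offset from 180°W / 90°S: lon 6.5283°, lat 28.0158°.
Field: lon ⌊6.5283/20⌋ = 0 → A; lat ⌊28.0158/10⌋ = 2 → C.
Square: lon ⌊6.5283/2⌋ = 3; lat ⌊8.0158/1⌋ = 8.
Subsquare: lon ⌊0.5283/0.0833333⌋ = 6 → g; lat ⌊0.0158/0.0416667⌋ = 0 → a.

AC38ga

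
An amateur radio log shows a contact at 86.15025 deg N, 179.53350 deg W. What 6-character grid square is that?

AR06fd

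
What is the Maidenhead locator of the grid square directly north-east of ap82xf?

AP92ag

Longitude subsquare x = 23; +1 → 24, wraps to 0 = a, carry into square.
Longitude square 8; +1 → 9.
Latitude subsquare f = 5; +1 → 6 = g.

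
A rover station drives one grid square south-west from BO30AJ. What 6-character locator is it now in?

BO20xi

Longitude subsquare a = 0; −1 → -1, wraps to 23 = x, carry into square.
Longitude square 3; −1 → 2.
Latitude subsquare j = 9; −1 → 8 = i.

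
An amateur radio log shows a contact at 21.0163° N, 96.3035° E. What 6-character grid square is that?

Offset from 180°W / 90°S: lon 276.3035°, lat 111.0163°.
Field (20°×10°, letters A–R): lon ⌊276.3035/20⌋ = 13 → N; lat ⌊111.0163/10⌋ = 11 → L.
Square (2°×1°, digits 0–9): lon ⌊16.3035/2⌋ = 8; lat ⌊1.0163/1⌋ = 1.
Subsquare (5′×2.5′, letters a–x): lon ⌊0.3035/0.0833333⌋ = 3 → d; lat ⌊0.0163/0.0416667⌋ = 0 → a.

NL81da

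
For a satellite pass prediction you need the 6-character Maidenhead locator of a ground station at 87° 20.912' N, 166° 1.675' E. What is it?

Shift to the Maidenhead origin (180°W, 90°S): lon 346.0279, lat 177.3485.
Field: lon ⌊346.0279/20⌋ = 17 → R; lat ⌊177.3485/10⌋ = 17 → R.
Square: lon ⌊6.0279/2⌋ = 3; lat ⌊7.3485/1⌋ = 7.
Subsquare: lon ⌊0.0279/0.0833333⌋ = 0 → a; lat ⌊0.3485/0.0416667⌋ = 8 → i.

RR37ai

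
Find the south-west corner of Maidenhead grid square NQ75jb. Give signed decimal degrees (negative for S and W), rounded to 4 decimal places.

Field N=13, Q=16: +13·20° lon, +16·10° lat → SW at lon 80°, lat 70°.
Square 7, 5: +7·2° lon, +5·1° lat → SW at lon 94°, lat 75°.
Subsquare j=9, b=1: +9·0.0833333° lon, +1·0.0416667° lat → SW at lon 94.75°, lat 75.0417°.
latitude 75.0417, longitude 94.7500.

75.0417, 94.7500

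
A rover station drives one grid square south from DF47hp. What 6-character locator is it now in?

Latitude subsquare p = 15; −1 → 14 = o.
The longitude characters are unchanged.

DF47ho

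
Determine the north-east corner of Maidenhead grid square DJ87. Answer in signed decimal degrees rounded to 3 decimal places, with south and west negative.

Field D=3, J=9: +3·20° lon, +9·10° lat → SW at lon -120°, lat 0°.
Square 8, 7: +8·2° lon, +7·1° lat → SW at lon -104°, lat 7°.
Cell spans 2° lon × 1° lat. NE corner is SW corner plus one full cell.
latitude 8.000, longitude -102.000.

8.000, -102.000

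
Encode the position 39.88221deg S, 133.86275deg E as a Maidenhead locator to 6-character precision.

PF60wc

Offset from 180°W / 90°S: lon 313.8628°, lat 50.1178°.
Field (20°×10°, letters A–R): 313.8628/20 → 15 → P, 50.1178/10 → 5 → F; chars PF.
Square (2°×1°, digits 0–9): 13.8628/2 → 6, 0.1178/1 → 0; chars 60.
Subsquare (5′×2.5′, letters a–x): 1.8628/0.0833333 → 22 → w, 0.1178/0.0416667 → 2 → c; chars wc.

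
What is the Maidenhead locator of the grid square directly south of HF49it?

Latitude subsquare t = 19; −1 → 18 = s.
The longitude characters are unchanged.

HF49is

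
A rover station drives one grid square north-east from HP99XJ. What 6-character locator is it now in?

IP09ak

Longitude subsquare x = 23; +1 → 24, wraps to 0 = a, carry into square.
Longitude square 9; +1 → 10, wraps to 0, carry into field.
Longitude field H = 7; +1 → 8 = I.
Latitude subsquare j = 9; +1 → 10 = k.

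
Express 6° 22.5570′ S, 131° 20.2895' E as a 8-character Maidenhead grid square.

PI53qo09

Offset from 180°W / 90°S: lon 311.33816°, lat 83.62405°.
Field (20°×10°, letters A–R): lon ⌊311.33816/20⌋ = 15 → P; lat ⌊83.62405/10⌋ = 8 → I.
Square (2°×1°, digits 0–9): lon ⌊11.33816/2⌋ = 5; lat ⌊3.62405/1⌋ = 3.
Subsquare (5′×2.5′, letters a–x): lon ⌊1.33816/0.0833333⌋ = 16 → q; lat ⌊0.62405/0.0416667⌋ = 14 → o.
Extended square (30″×15″, digits 0–9): lon ⌊0.00483/0.00833333⌋ = 0; lat ⌊0.04072/0.00416667⌋ = 9.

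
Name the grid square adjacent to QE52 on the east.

Longitude square 5; +1 → 6.
The latitude characters are unchanged.

QE62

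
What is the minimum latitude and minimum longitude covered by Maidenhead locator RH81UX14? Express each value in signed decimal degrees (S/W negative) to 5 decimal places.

-18.02500, 177.67500

Field R=17, H=7: +17·20° lon, +7·10° lat → SW at lon 160°, lat -20°.
Square 8, 1: +8·2° lon, +1·1° lat → SW at lon 176°, lat -19°.
Subsquare u=20, x=23: +20·0.0833333° lon, +23·0.0416667° lat → SW at lon 177.667°, lat -18.0417°.
Extended square 1, 4: +1·0.00833333° lon, +4·0.00416667° lat → SW at lon 177.675°, lat -18.025°.
latitude -18.02500, longitude 177.67500.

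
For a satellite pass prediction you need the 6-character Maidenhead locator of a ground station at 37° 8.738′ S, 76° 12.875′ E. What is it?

MF82cu

Offset from 180°W / 90°S: lon 256.2146°, lat 52.8544°.
Field: lon ⌊256.2146/20⌋ = 12 → M; lat ⌊52.8544/10⌋ = 5 → F.
Square: lon ⌊16.2146/2⌋ = 8; lat ⌊2.8544/1⌋ = 2.
Subsquare: lon ⌊0.2146/0.0833333⌋ = 2 → c; lat ⌊0.8544/0.0416667⌋ = 20 → u.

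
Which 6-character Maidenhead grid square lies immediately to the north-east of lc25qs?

LC25rt

Longitude subsquare q = 16; +1 → 17 = r.
Latitude subsquare s = 18; +1 → 19 = t.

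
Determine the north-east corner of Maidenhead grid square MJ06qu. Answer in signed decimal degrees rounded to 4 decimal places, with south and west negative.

Field M=12, J=9: +12·20° lon, +9·10° lat → SW at lon 60°, lat 0°.
Square 0, 6: +0·2° lon, +6·1° lat → SW at lon 60°, lat 6°.
Subsquare q=16, u=20: +16·0.0833333° lon, +20·0.0416667° lat → SW at lon 61.3333°, lat 6.83333°.
Cell spans 0.0833333° lon × 0.0416667° lat. NE corner is SW corner plus one full cell.
latitude 6.8750, longitude 61.4167.

6.8750, 61.4167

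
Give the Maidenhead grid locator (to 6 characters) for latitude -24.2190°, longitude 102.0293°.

Add 180° to longitude and 90° to latitude: 282.0293, 65.7810.
Field: 282.0293/20 → 14 → O, 65.7810/10 → 6 → G; chars OG.
Square: 2.0293/2 → 1, 5.7810/1 → 5; chars 15.
Subsquare: 0.0293/0.0833333 → 0 → a, 0.7810/0.0416667 → 18 → s; chars as.

OG15as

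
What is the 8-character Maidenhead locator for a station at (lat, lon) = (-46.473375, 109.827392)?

OE43vm96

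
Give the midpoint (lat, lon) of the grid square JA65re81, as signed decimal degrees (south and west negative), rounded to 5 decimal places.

Field J=9, A=0: +9·20° lon, +0·10° lat → SW at lon 0°, lat -90°.
Square 6, 5: +6·2° lon, +5·1° lat → SW at lon 12°, lat -85°.
Subsquare r=17, e=4: +17·0.0833333° lon, +4·0.0416667° lat → SW at lon 13.4167°, lat -84.8333°.
Extended square 8, 1: +8·0.00833333° lon, +1·0.00416667° lat → SW at lon 13.4833°, lat -84.8292°.
Cell spans 0.00833333° lon × 0.00416667° lat. Centre is SW corner plus half of each.
latitude -84.82708, longitude 13.48750.

-84.82708, 13.48750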